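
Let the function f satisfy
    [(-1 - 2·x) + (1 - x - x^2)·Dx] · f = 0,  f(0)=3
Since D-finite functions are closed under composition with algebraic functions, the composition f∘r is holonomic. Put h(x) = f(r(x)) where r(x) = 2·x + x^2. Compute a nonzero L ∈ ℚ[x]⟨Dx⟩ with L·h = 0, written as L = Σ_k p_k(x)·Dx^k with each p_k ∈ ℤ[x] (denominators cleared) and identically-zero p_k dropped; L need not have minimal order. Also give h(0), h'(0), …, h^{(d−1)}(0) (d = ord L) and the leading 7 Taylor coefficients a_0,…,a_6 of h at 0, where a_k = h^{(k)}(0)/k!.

L = (2 + 10·x + 12·x^2 + 4·x^3) + (-1 + 2·x + 5·x^2 + 4·x^3 + x^4)·Dx  (order 1).
h: a_k = 3, 6, 27, 96, 354, 1302, 4785, …
ICs: h(0) = 3.

f: a_k = 3, 3, 6, 9, 15, 24, 39, …
Substitute x→r, Dx→(1/r')Dx; clear ⇒ L₀.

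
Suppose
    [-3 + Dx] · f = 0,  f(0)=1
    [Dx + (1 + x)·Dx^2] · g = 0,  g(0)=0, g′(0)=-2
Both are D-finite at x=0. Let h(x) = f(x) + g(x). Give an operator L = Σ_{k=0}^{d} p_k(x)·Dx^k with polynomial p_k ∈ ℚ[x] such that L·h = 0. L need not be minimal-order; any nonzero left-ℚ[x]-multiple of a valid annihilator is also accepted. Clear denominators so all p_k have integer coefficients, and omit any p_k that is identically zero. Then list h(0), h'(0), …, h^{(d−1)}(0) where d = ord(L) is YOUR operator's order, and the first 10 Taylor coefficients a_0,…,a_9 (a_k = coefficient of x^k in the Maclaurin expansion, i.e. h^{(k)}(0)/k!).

L = (-15 - 9·x)·Dx + (-7 - 18·x - 9·x^2)·Dx^2 + (4 + 7·x + 3·x^2)·Dx^3  (order 3).
h: a_k = 1, 1, 11/2, 23/6, 31/8, 13/8, 323/240, 83/560, 1849/4480, -6773/40320, …
ICs: h(0) = 1, h′(0) = 1, h′′(0) = 11.

f: a_k = 1, 3, 9/2, 9/2, 27/8, 81/40, 81/80, 243/560, 729/4480, 243/4480, …
g: a_k = 0, -2, 1, -2/3, 1/2, -2/5, 1/3, -2/7, 1/4, -2/9, …
f+g: L₀ = lclm(L_f,L_g), ord ≤ 1+2.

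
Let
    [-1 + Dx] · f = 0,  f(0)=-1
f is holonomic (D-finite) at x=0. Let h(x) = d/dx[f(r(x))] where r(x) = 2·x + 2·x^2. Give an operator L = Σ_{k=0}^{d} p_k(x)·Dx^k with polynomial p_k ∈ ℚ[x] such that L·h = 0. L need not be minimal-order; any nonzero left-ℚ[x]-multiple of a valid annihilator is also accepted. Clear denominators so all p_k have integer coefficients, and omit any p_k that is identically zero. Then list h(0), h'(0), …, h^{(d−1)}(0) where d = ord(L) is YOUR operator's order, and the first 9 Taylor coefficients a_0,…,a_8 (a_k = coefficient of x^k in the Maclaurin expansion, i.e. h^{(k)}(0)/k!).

L = (4 + 8·x + 8·x^2) + (-1 - 2·x)·Dx  (order 1).
h: a_k = -2, -8, -16, -80/3, -104/3, -608/15, -1856/45, -12224/315, -2096/63, …
ICs: h(0) = -2.

f: a_k = -1, -1, -1/2, -1/6, -1/24, -1/120, -1/720, -1/5040, -1/40320, …
f∘r: x↦r, Dx↦Dx/r' in L_f ⇒ L₀.
Differentiate: ansatz ord ≤ ord L₀ ⇒ L.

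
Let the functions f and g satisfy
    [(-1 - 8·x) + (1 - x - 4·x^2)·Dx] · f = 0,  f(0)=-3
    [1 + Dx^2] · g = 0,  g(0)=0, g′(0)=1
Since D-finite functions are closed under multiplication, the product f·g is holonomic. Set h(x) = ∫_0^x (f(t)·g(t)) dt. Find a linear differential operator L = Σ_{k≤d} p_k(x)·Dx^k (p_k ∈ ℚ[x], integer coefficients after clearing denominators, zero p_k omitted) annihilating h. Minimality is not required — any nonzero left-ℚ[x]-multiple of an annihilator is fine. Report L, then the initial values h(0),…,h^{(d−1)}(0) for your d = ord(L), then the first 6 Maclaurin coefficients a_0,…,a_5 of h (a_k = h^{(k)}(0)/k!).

f: a_k = -3, -3, -15, -27, -87, -195, …
g: a_k = 0, 1, 0, -1/6, 0, 1/120, …
Sym-product of L_f,L_g gives L₀ (≤ ord 2).
Integrate: L := L₀·Dx.
L = (7 + x + 4·x^2)·Dx + (2 + 16·x)·Dx^2 + (-1 + x + 4·x^2)·Dx^3  (order 3).
h: a_k = 0, 0, -3/2, -1, -29/8, -53/10, …
ICs: h(0) = 0, h′(0) = 0, h′′(0) = -3.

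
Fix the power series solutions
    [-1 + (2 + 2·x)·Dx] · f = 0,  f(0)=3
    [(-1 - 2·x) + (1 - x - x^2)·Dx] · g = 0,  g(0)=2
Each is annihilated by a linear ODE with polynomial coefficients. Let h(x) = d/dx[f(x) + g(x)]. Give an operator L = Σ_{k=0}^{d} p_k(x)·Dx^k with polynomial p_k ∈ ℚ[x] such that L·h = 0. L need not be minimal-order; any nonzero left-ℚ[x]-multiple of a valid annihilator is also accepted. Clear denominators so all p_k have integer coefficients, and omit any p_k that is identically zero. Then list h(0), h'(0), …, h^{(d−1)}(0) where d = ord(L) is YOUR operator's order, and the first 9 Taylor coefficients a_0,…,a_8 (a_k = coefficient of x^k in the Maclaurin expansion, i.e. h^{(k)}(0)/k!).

f: a_k = 3, 3/2, -3/8, 3/16, -15/128, 21/256, -63/1024, 99/2048, -1287/32768, …
g: a_k = 2, 2, 4, 6, 10, 16, 26, 42, 68, …
L₀ := lclm(L_f,L_g); ord L₀ ≤ 1+1.
Differentiate: ansatz ord ≤ ord L₀ ⇒ L.
L = (-48 - 138·x - 156·x^2 - 84·x^3 - 30·x^4) + (-69 - 336·x - 615·x^2 - 576·x^3 - 321·x^4 - 90·x^5)·Dx + (18 + 42·x + 6·x^2 - 82·x^3 - 126·x^4 - 82·x^5 - 20·x^6)·Dx^2  (order 2).
h: a_k = 7/2, 29/4, 297/16, 1265/32, 20585/256, 79683/512, 602805/2048, 2226937/4096, 64899945/65536, …
ICs: h(0) = 7/2, h′(0) = 29/4.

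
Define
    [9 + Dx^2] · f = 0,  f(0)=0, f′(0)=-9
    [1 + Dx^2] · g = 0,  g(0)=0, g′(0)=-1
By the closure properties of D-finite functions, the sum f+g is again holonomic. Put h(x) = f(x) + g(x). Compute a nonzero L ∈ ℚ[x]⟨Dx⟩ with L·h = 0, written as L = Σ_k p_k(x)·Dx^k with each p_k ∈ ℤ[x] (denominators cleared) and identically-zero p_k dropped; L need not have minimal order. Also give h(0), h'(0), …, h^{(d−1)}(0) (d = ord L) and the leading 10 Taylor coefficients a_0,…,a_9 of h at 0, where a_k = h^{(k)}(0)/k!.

L = 9 + 10·Dx^2 + Dx^4  (order 4).
h: a_k = 0, -10, 0, 41/3, 0, -73/12, 0, 3281/2520, 0, -5905/36288, …
ICs: h(0) = 0, h′(0) = -10, h′′(0) = 0, h′′′(0) = 82.

f: a_k = 0, -9, 0, 27/2, 0, -243/40, 0, 729/560, 0, -729/4480, …
g: a_k = 0, -1, 0, 1/6, 0, -1/120, 0, 1/5040, 0, -1/362880, …
L₀ := lclm(L_f,L_g); ord L₀ ≤ 2+2.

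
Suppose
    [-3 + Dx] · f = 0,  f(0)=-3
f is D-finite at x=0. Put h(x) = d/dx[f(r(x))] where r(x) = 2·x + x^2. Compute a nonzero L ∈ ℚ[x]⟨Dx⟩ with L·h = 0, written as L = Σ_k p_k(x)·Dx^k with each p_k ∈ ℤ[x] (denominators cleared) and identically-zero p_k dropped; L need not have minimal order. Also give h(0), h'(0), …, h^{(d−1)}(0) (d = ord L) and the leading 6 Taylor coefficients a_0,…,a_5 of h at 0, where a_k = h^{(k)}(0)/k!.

f: a_k = -3, -9, -27/2, -27/2, -81/8, -243/40, …
f∘r: x↦r, Dx↦Dx/r' in L_f ⇒ L₀.
h₀' ⇒ L via d/dx closure of L₀.
L = (7 + 12·x + 6·x^2) + (-1 - x)·Dx  (order 1).
h: a_k = -18, -126, -486, -1350, -2997, -28107/5, …
ICs: h(0) = -18.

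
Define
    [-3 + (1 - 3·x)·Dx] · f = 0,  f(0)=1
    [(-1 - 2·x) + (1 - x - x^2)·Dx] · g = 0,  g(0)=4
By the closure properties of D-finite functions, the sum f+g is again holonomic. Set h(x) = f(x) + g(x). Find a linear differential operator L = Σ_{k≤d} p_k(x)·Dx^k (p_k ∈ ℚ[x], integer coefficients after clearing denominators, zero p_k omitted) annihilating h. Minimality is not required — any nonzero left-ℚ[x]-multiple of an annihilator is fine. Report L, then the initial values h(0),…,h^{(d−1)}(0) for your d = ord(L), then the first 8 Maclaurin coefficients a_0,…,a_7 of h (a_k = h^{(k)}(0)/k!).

f: a_k = 1, 3, 9, 27, 81, 243, 729, 2187, …
g: a_k = 4, 4, 8, 12, 20, 32, 52, 84, …
f+g: L₀ = lclm(L_f,L_g), ord ≤ 1+1.
L = (-6 - 36·x + 18·x^2 - 18·x^3) + (14 - 18·x - 24·x^2 + 18·x^3 - 36·x^4)·Dx + (-2 + 10·x - 15·x^2 + 10·x^3 - 9·x^5)·Dx^2  (order 2).
h: a_k = 5, 7, 17, 39, 101, 275, 781, 2271, …
ICs: h(0) = 5, h′(0) = 7.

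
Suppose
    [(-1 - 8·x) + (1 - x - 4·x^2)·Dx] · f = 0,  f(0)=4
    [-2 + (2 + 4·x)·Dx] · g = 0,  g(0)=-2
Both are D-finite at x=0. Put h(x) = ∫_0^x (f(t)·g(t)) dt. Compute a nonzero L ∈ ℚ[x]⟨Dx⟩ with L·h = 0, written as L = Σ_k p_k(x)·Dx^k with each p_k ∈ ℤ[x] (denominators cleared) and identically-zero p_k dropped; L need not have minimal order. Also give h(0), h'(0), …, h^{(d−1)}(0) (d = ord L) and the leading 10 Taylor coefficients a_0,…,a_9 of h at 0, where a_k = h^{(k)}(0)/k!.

L = (2 + 9·x + 12·x^2)·Dx + (-1 - x + 6·x^2 + 8·x^3)·Dx^2  (order 2).
h: a_k = 0, -8, -8, -44/3, -28, -283/5, -123, -3719/14, -1207/2, -195827/144, …
ICs: h(0) = 0, h′(0) = -8.

f: a_k = 4, 4, 20, 36, 116, 260, 724, 1764, 4660, 11716, …
g: a_k = -2, -2, 1, -1, 5/4, -7/4, 21/8, -33/8, 429/64, -715/64, …
Sym-product of L_f,L_g gives L₀ (≤ ord 1).
Integrate: L := L₀·Dx.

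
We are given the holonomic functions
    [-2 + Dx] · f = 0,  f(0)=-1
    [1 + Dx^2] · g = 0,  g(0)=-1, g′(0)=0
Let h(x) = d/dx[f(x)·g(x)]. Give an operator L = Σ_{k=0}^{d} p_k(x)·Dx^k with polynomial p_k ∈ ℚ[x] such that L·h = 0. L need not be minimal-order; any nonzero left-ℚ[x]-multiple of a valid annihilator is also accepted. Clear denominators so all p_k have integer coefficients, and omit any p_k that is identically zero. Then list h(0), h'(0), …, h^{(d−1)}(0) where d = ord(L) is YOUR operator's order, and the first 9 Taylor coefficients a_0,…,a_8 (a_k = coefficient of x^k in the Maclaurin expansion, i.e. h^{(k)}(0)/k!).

f: a_k = -1, -2, -2, -4/3, -2/3, -4/15, -4/45, -8/315, -2/315, …
g: a_k = -1, 0, 1/2, 0, -1/24, 0, 1/720, 0, -1/40320, …
h₀=f·g: eliminate ⇒ L₀, order ≤ 1·2.
h=h₀': d/dx-closure on L₀ ⇒ L.
L = 5 - 4·Dx + Dx^2  (order 2).
h: a_k = 2, 3, 1, -7/6, -19/12, -39/40, -139/360, -527/5040, -359/20160, …
ICs: h(0) = 2, h′(0) = 3.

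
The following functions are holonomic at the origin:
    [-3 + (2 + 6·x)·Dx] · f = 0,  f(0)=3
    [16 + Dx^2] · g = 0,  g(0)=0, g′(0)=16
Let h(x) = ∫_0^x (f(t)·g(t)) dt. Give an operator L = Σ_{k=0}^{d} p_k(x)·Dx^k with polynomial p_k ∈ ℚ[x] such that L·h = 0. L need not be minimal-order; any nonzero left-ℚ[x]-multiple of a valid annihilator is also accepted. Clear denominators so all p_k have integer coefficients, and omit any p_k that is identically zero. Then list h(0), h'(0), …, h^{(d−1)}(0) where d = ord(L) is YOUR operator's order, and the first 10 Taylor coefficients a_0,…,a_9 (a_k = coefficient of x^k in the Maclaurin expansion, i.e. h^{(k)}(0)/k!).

L = (91 + 384·x + 576·x^2)·Dx + (-12 - 36·x)·Dx^2 + (4 + 24·x + 36·x^2)·Dx^3  (order 3).
h: a_k = 0, 0, 24, 24, -91/2, -111/5, 3781/240, 20523/560, -3137023/53760, 855943/8064, …
ICs: h(0) = 0, h′(0) = 0, h′′(0) = 48.

f: a_k = 3, 9/2, -27/8, 81/16, -1215/128, 5103/256, -45927/1024, 216513/2048, -8444007/32768, 42220035/65536, …
g: a_k = 0, 16, 0, -128/3, 0, 512/15, 0, -4096/315, 0, 8192/2835, …
Sym-product of L_f,L_g gives L₀ (≤ ord 2).
∫: right-multiply L₀ by Dx.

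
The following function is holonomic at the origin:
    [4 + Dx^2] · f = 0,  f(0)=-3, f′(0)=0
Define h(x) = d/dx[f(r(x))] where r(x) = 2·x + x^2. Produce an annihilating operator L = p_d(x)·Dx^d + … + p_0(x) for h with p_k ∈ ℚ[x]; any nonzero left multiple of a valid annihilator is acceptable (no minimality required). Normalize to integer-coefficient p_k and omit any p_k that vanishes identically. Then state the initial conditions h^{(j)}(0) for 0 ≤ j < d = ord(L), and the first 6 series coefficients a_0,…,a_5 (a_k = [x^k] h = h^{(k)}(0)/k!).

f: a_k = -3, 0, 6, 0, -2, 0, …
L₀ from L_f via x↦r, Dx↦r'^{-1}Dx.
h₀' ⇒ L via d/dx closure of L₀.
L = (19 + 64·x + 96·x^2 + 64·x^3 + 16·x^4) + (-3 - 3·x)·Dx + (1 + 2·x + x^2)·Dx^2  (order 2).
h: a_k = 0, 48, 72, -104, -320, -928/5, …
ICs: h(0) = 0, h′(0) = 48.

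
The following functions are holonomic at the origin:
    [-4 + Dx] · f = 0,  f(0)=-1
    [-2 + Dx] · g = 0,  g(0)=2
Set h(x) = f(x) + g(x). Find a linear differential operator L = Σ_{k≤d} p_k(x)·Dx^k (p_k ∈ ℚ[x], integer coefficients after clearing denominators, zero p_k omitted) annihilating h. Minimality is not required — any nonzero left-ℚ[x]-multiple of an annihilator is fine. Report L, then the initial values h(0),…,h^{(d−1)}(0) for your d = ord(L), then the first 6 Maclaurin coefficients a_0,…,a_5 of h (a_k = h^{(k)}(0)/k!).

L = 8 - 6·Dx + Dx^2  (order 2).
h: a_k = 1, 0, -4, -8, -28/3, -8, …
ICs: h(0) = 1, h′(0) = 0.

f: a_k = -1, -4, -8, -32/3, -32/3, -128/15, …
g: a_k = 2, 4, 4, 8/3, 4/3, 8/15, …
L₀ := lclm(L_f,L_g); ord L₀ ≤ 1+1.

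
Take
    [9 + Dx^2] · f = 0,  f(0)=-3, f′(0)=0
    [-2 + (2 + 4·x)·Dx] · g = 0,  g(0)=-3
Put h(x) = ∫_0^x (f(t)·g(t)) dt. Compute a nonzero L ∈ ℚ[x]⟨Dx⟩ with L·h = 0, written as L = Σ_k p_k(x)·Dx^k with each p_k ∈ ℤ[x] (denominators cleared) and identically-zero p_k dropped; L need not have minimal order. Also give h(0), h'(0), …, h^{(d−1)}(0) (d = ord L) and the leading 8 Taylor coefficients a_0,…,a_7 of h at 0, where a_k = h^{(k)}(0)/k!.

f: a_k = -3, 0, 27/2, 0, -81/8, 0, 243/80, 0, …
g: a_k = -3, -3, 3/2, -3/2, 15/8, -21/8, 63/16, -99/16, …
Sym-product of L_f,L_g gives L₀ (≤ ord 2).
h=∫₀ˣh₀: take L = L₀·Dx.
L = (12 + 36·x + 36·x^2)·Dx + (-2 - 4·x)·Dx^2 + (1 + 4·x + 4·x^2)·Dx^3  (order 3).
h: a_k = 0, 9, 9/2, -15, -9, 9, 3, -54/35, …
ICs: h(0) = 0, h′(0) = 9, h′′(0) = 9.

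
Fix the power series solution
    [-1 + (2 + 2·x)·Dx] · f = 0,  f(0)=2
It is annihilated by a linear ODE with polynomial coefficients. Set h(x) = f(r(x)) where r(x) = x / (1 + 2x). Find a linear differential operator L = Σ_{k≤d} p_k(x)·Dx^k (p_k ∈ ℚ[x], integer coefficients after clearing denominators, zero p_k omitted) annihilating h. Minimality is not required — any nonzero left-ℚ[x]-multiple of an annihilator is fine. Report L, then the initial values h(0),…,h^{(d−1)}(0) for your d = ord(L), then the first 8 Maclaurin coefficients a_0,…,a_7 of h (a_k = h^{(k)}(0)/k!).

L = -1 + (2 + 10·x + 12·x^2)·Dx  (order 1).
h: a_k = 2, 1, -9/4, 41/8, -757/64, 3543/128, -33645/512, 162105/1024, …
ICs: h(0) = 2.

f: a_k = 2, 1, -1/4, 1/8, -5/64, 7/128, -21/512, 33/1024, …
h₀=f(r): pull back L_f along r ⇒ L₀.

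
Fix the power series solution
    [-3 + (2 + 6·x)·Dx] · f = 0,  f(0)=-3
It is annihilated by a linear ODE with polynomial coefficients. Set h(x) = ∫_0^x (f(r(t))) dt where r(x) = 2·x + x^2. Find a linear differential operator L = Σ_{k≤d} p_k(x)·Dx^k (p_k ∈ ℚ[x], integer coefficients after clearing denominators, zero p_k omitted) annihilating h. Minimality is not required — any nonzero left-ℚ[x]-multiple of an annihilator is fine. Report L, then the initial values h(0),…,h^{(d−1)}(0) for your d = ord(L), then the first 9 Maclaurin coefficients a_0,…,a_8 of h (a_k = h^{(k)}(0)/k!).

f: a_k = -3, -9/2, 27/8, -81/16, 1215/128, -5103/256, 45927/1024, -216513/2048, 8444007/32768, …
Change of var in L_f (x↦r) gives L₀.
h=∫h₀ ⇒ L = L₀·Dx.
L = (-3 - 3·x)·Dx + (1 + 6·x + 3·x^2)·Dx^2  (order 2).
h: a_k = 0, -3, -9/2, 3, -27/4, 189/10, -243/4, 2997/14, -12879/16, …
ICs: h(0) = 0, h′(0) = -3.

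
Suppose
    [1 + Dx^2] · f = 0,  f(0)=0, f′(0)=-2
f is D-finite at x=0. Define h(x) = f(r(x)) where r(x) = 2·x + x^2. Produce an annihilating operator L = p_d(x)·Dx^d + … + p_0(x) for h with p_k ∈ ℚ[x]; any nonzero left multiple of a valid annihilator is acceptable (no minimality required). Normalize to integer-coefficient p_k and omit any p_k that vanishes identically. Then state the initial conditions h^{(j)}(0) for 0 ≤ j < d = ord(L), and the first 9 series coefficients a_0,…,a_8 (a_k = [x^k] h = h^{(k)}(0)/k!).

f: a_k = 0, -2, 0, 1/3, 0, -1/60, 0, 1/2520, 0, …
h₀=f(r): pull back L_f along r ⇒ L₀.
L = (4 + 12·x + 12·x^2 + 4·x^3) - Dx + (1 + x)·Dx^2  (order 2).
h: a_k = 0, -4, -2, 8/3, 4, 22/15, -1, -404/315, -22/45, …
ICs: h(0) = 0, h′(0) = -4.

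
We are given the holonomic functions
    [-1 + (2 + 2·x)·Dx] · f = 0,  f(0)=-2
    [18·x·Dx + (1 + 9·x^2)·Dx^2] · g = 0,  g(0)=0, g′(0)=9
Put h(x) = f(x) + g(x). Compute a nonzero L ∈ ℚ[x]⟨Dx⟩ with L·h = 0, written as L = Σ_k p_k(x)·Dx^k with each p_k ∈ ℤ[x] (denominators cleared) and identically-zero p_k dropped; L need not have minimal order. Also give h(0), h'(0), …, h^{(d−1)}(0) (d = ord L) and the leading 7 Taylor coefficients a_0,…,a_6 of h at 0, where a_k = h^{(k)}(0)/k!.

f: a_k = -2, -1, 1/4, -1/8, 5/64, -7/128, 21/512, …
g: a_k = 0, 9, 0, -27, 0, 729/5, 0, …
h₀=f+g: left-lcm gives L₀, ord ≤ 3.
L = (-36 - 90·x + 972·x^2 + 486·x^3)·Dx + (-75 - 144·x + 1818·x^2 + 3888·x^3 + 1701·x^4)·Dx^2 + (-2 + 70·x + 108·x^2 + 684·x^3 + 1134·x^4 + 486·x^5)·Dx^3  (order 3).
h: a_k = -2, 8, 1/4, -217/8, 5/64, 93277/640, 21/512, …
ICs: h(0) = -2, h′(0) = 8, h′′(0) = 1/2.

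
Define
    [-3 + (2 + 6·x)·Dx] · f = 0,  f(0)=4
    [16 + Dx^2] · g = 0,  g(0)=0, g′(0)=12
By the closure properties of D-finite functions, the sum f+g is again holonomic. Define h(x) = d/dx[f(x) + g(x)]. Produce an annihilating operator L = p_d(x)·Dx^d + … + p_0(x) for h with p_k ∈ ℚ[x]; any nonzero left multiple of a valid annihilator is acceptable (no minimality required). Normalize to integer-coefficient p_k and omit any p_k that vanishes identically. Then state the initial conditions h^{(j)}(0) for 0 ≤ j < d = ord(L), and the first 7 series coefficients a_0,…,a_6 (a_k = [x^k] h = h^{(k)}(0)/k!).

f: a_k = 4, 6, -9/2, 27/4, -405/32, 1701/64, -15309/256, …
g: a_k = 0, 12, 0, -32, 0, 128/5, 0, …
h₀=f+g: left-lcm gives L₀, ord ≤ 3.
Derive L from L₀ (diff closure).
L = (-9552 - 18432·x - 27648·x^2) + (-2912 - 21024·x - 55296·x^2 - 55296·x^3)·Dx + (-597 - 1152·x - 1728·x^2)·Dx^2 + (-182 - 1314·x - 3456·x^2 - 3456·x^3)·Dx^3  (order 3).
h: a_k = 18, -9, -303/4, -405/8, 16697/64, -45927/128, 7053667/7680, …
ICs: h(0) = 18, h′(0) = -9, h′′(0) = -303/2.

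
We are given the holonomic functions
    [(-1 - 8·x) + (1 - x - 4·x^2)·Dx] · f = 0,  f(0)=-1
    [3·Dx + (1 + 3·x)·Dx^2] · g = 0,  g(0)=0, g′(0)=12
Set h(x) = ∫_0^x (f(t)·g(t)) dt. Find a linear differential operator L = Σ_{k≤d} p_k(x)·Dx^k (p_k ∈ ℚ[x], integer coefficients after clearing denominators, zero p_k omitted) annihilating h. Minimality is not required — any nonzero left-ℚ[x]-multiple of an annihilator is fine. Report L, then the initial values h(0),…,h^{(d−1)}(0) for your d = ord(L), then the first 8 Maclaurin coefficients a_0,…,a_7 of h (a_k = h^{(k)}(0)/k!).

L = (11 + 48·x)·Dx + (-1 + 25·x + 60·x^2)·Dx^2 + (-1 - 2·x + 7·x^2 + 12·x^3)·Dx^3  (order 3).
h: a_k = 0, 0, -6, 2, -39/2, 27/5, -799/10, 573/35, …
ICs: h(0) = 0, h′(0) = 0, h′′(0) = -12.

f: a_k = -1, -1, -5, -9, -29, -65, -181, -441, …
g: a_k = 0, 12, -18, 36, -81, 972/5, -486, 8748/7, …
f·g: L₀ = L_f ⊗_s L_g, ord ≤ 1·2.
Integrate: L := L₀·Dx.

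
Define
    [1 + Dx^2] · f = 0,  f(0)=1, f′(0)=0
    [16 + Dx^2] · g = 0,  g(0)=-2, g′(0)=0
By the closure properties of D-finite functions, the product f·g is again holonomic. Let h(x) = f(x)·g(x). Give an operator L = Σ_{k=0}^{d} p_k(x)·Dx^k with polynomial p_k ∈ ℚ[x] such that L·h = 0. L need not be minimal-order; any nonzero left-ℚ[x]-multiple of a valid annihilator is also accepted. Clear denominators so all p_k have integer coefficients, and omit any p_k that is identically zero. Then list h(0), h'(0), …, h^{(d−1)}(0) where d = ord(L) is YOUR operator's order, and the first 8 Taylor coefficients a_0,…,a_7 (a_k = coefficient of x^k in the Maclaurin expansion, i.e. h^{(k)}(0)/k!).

f: a_k = 1, 0, -1/2, 0, 1/24, 0, -1/720, 0, …
g: a_k = -2, 0, 16, 0, -64/3, 0, 512/45, 0, …
f·g: L₀ = L_f ⊗_s L_g, ord ≤ 2·2.
L = 225 + 34·Dx^2 + Dx^4  (order 4).
h: a_k = -2, 0, 17, 0, -353/12, 0, 8177/360, 0, …
ICs: h(0) = -2, h′(0) = 0, h′′(0) = 34, h′′′(0) = 0.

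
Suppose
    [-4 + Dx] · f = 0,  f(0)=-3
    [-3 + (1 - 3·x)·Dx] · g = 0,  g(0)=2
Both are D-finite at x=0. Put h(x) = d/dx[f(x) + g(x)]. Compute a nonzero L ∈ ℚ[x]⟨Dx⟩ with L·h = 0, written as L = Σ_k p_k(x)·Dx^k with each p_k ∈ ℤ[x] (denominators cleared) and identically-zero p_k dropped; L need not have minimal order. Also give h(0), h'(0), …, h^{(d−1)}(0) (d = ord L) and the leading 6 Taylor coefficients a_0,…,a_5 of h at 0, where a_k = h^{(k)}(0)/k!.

f: a_k = -3, -12, -24, -32, -32, -128/5, …
g: a_k = 2, 6, 18, 54, 162, 486, …
h₀=f+g: left-lcm gives L₀, ord ≤ 2.
h=h₀': d/dx-closure on L₀ ⇒ L.
L = (60 + 144·x) + (-19 - 48·x + 72·x^2)·Dx + (1 + 3·x - 18·x^2)·Dx^2  (order 2).
h: a_k = -6, -12, 66, 520, 2302, 43228/5, …
ICs: h(0) = -6, h′(0) = -12.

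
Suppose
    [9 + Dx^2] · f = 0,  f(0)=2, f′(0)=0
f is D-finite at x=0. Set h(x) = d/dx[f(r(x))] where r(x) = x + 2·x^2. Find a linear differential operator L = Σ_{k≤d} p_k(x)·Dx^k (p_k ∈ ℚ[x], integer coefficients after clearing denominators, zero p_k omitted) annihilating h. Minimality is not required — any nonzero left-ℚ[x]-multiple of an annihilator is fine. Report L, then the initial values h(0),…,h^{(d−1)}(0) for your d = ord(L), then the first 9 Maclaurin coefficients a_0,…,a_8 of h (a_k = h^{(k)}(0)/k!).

L = (57 + 144·x + 864·x^2 + 2304·x^3 + 2304·x^4) + (-12 - 48·x)·Dx + (1 + 8·x + 16·x^2)·Dx^2  (order 2).
h: a_k = 0, -18, -108, -117, 270, 19197/20, 13419/10, -29511/280, -401679/140, …
ICs: h(0) = 0, h′(0) = -18.

f: a_k = 2, 0, -9, 0, 27/4, 0, -81/40, 0, 729/2240, …
L₀ from L_f via x↦r, Dx↦r'^{-1}Dx.
Derive L from L₀ (diff closure).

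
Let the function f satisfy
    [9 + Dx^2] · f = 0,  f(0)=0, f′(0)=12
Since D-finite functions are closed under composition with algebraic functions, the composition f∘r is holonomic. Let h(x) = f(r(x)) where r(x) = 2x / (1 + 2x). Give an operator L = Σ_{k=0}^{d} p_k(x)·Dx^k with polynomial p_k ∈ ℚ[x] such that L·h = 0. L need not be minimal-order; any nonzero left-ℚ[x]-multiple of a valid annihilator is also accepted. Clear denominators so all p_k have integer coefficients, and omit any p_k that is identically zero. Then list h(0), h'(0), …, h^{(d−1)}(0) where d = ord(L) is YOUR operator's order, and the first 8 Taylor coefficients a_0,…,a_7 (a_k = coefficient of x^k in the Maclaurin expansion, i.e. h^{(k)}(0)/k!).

L = 36 + (4 + 24·x + 48·x^2 + 32·x^3)·Dx + (1 + 8·x + 24·x^2 + 32·x^3 + 16·x^4)·Dx^2  (order 2).
h: a_k = 0, 24, -48, -48, 672, -14064/5, 8160, -619296/35, …
ICs: h(0) = 0, h′(0) = 24.

f: a_k = 0, 12, 0, -18, 0, 81/10, 0, -243/140, …
h₀=f(r): pull back L_f along r ⇒ L₀.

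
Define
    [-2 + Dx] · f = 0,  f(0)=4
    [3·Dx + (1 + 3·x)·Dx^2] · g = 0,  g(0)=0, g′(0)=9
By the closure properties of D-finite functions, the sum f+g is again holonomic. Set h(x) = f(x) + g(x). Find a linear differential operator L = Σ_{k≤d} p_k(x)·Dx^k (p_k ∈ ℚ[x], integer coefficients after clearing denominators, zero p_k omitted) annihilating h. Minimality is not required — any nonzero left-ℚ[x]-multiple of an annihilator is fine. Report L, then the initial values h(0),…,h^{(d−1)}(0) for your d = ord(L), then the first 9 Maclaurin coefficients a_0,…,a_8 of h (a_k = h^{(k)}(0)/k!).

f: a_k = 4, 8, 8, 16/3, 8/3, 16/15, 16/45, 32/315, 8/315, …
g: a_k = 0, 9, -27/2, 27, -243/4, 729/5, -729/2, 6561/7, -19683/8, …
Sum ⇒ L₀ = lclm(L_f,L_g) in ℚ(x)⟨Dx⟩.
L = (-48 - 36·x)·Dx + (14 - 24·x - 36·x^2)·Dx^2 + (5 + 21·x + 18·x^2)·Dx^3  (order 3).
h: a_k = 4, 17, -11/2, 97/3, -697/12, 2203/15, -32773/90, 295277/315, -6200081/2520, …
ICs: h(0) = 4, h′(0) = 17, h′′(0) = -11.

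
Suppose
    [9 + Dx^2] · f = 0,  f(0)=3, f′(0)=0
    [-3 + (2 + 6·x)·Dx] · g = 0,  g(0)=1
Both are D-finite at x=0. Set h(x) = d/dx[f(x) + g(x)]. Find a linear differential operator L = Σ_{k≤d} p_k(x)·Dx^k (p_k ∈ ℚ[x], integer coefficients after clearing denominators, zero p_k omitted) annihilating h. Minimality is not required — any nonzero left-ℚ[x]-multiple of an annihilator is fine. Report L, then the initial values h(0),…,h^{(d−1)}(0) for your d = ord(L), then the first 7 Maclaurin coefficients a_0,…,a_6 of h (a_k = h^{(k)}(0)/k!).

f: a_k = 3, 0, -27/2, 0, 81/8, 0, -243/80, …
g: a_k = 1, 3/2, -9/8, 27/16, -405/128, 1701/256, -15309/1024, …
Weyl lclm of L_f,L_g ⇒ L₀ (ord ≤ 3).
h=h₀': d/dx-closure on L₀ ⇒ L.
L = (-513 - 648·x - 972·x^2) + (-126 - 810·x - 1944·x^2 - 1944·x^3)·Dx + (-57 - 72·x - 108·x^2)·Dx^2 + (-14 - 90·x - 216·x^2 - 216·x^3)·Dx^3  (order 3).
h: a_k = 3/2, -117/4, 81/16, 891/32, 8505/256, -276291/2560, 505197/2048, …
ICs: h(0) = 3/2, h′(0) = -117/4, h′′(0) = 81/8.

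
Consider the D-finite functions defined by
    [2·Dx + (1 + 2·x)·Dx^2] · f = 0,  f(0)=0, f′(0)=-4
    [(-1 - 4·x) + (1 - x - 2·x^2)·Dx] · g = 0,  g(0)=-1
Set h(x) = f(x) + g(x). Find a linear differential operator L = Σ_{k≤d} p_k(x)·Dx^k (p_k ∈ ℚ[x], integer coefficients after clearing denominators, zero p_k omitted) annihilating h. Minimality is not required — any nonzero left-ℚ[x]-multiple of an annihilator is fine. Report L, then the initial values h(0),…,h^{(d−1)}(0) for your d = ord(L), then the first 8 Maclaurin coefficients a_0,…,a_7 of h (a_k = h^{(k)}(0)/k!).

f: a_k = 0, -4, 4, -16/3, 8, -64/5, 64/3, -256/7, …
g: a_k = -1, -1, -3, -5, -11, -21, -43, -85, …
Weyl lclm of L_f,L_g ⇒ L₀ (ord ≤ 3).
L = (-54 - 228·x - 432·x^2 - 288·x^3 - 192·x^4)·Dx + (-11 - 124·x - 464·x^2 - 704·x^3 - 592·x^4 - 320·x^5)·Dx^2 + (4 + 19·x + 17·x^2 - 42·x^3 - 116·x^4 - 136·x^5 - 64·x^6)·Dx^3  (order 3).
h: a_k = -1, -5, 1, -31/3, -3, -169/5, -65/3, -851/7, …
ICs: h(0) = -1, h′(0) = -5, h′′(0) = 2.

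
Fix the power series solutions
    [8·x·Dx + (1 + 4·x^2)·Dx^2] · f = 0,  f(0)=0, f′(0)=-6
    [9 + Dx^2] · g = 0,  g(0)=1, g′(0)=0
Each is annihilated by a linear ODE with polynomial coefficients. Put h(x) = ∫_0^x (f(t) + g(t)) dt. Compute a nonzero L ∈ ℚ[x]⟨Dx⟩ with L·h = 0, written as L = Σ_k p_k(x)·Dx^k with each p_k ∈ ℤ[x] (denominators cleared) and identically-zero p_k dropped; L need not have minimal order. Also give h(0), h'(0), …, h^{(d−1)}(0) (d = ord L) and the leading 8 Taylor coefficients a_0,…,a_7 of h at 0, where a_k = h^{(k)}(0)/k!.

f: a_k = 0, -6, 0, 8, 0, -96/5, 0, 384/7, …
g: a_k = 1, 0, -9/2, 0, 27/8, 0, -81/80, 0, …
Sum ⇒ L₀ = lclm(L_f,L_g) in ℚ(x)⟨Dx⟩.
Integrate: L := L₀·Dx.
L = (-2808·x + 19008·x^3 + 10368·x^5)·Dx^2 + (9 + 1548·x^2 + 7344·x^4 + 5184·x^6)·Dx^3 + (-312·x + 2112·x^3 + 1152·x^5)·Dx^4 + (1 + 172·x^2 + 816·x^4 + 576·x^6)·Dx^5  (order 5).
h: a_k = 0, 1, -3, -3/2, 2, 27/40, -16/5, -81/560, …
ICs: h(0) = 0, h′(0) = 1, h′′(0) = -6, h′′′(0) = -9, h′′′′(0) = 48.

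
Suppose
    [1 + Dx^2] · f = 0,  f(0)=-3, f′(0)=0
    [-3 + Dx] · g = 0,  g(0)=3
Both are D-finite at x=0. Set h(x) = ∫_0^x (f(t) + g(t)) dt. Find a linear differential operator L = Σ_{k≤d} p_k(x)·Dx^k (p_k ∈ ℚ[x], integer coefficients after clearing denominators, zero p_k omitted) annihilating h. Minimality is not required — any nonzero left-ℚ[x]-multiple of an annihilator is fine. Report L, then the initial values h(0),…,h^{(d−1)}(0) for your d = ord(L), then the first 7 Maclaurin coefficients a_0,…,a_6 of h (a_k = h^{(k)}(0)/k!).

L = -3·Dx + Dx^2 - 3·Dx^3 + Dx^4  (order 4).
h: a_k = 0, 0, 9/2, 5, 27/8, 2, 81/80, …
ICs: h(0) = 0, h′(0) = 0, h′′(0) = 9, h′′′(0) = 30.

f: a_k = -3, 0, 3/2, 0, -1/8, 0, 1/240, …
g: a_k = 3, 9, 27/2, 27/2, 81/8, 243/40, 243/80, …
Sum ⇒ L₀ = lclm(L_f,L_g) in ℚ(x)⟨Dx⟩.
h=∫h₀ ⇒ L = L₀·Dx.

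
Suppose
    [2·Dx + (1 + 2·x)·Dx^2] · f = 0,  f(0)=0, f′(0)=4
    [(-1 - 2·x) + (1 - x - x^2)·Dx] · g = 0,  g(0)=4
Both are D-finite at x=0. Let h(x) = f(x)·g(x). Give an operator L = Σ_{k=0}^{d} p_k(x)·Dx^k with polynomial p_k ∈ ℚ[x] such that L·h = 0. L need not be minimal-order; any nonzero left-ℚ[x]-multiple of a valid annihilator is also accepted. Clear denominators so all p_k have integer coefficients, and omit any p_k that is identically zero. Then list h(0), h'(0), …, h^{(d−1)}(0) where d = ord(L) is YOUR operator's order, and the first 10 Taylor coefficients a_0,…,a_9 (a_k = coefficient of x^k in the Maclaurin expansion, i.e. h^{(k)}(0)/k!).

f: a_k = 0, 4, -4, 16/3, -8, 64/5, -64/3, 256/7, -64, 1024/9, …
g: a_k = 4, 4, 8, 12, 20, 32, 52, 84, 136, 220, …
L₀ := L_f ⊗_s L_g (sym. prod.), ord ≤ 2.
L = (4 + 8·x) + (10·x + 10·x^2)·Dx + (-1 - x + 3·x^2 + 2·x^3)·Dx^2  (order 2).
h: a_k = 0, 16, 0, 112/3, 16/3, 1408/15, 208/15, 26672/105, 416/35, 45424/63, …
ICs: h(0) = 0, h′(0) = 16.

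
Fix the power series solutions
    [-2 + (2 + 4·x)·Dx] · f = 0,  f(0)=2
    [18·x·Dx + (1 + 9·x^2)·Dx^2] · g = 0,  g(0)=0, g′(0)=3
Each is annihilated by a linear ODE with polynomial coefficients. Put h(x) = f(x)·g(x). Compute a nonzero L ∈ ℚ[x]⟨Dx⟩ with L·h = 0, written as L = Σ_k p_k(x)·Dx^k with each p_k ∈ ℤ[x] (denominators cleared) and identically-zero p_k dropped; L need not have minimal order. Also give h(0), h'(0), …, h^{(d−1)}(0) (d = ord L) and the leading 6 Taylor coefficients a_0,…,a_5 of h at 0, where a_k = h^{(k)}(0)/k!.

f: a_k = 2, 2, -1, 1, -5/4, 7/4, …
g: a_k = 0, 3, 0, -9, 0, 243/5, …
Product ⇒ symmetric product L₀, ord ≤ 2.
L = (3 - 18·x - 9·x^2) + (-2 + 14·x + 54·x^2 + 36·x^3)·Dx + (1 + 4·x + 13·x^2 + 36·x^3 + 36·x^4)·Dx^2  (order 2).
h: a_k = 0, 6, 6, -21, -15, 2049/20, …
ICs: h(0) = 0, h′(0) = 6.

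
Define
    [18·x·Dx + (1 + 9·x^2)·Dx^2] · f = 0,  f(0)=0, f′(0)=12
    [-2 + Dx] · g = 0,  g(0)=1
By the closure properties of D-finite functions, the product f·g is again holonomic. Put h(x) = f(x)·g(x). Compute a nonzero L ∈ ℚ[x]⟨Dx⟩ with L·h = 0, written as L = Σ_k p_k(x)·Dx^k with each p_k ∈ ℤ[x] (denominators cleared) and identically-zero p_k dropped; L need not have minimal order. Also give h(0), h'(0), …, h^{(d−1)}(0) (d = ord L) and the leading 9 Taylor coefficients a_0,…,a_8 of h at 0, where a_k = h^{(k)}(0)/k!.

f: a_k = 0, 12, 0, -36, 0, 972/5, 0, -8748/7, 0, …
g: a_k = 1, 2, 2, 4/3, 2/3, 4/15, 4/45, 8/315, 2/315, …
L₀ := L_f ⊗_s L_g (sym. prod.), ord ≤ 2.
L = (4 - 36·x + 36·x^2) + (-4 + 18·x - 36·x^2)·Dx + (1 + 9·x^2)·Dx^2  (order 2).
h: a_k = 0, 12, 24, -12, -56, 652/5, 344, -92804/105, -47240/21, …
ICs: h(0) = 0, h′(0) = 12.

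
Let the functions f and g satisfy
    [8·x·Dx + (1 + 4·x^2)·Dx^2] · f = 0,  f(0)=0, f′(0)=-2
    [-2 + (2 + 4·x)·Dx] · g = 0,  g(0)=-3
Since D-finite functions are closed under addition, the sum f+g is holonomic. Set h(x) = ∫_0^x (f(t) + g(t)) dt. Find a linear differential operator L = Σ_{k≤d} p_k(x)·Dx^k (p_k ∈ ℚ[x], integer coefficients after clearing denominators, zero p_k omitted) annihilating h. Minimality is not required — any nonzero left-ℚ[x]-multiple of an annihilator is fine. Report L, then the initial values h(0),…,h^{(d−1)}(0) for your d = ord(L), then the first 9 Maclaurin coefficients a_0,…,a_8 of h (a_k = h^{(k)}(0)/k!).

L = (-8 - 40·x + 96·x^2 + 96·x^3)·Dx^2 + (-11 - 32·x + 40·x^2 + 384·x^3 + 336·x^4)·Dx^3 + (-1 + 6·x + 24·x^2 + 48·x^3 + 112·x^4 + 96·x^5)·Dx^4  (order 4).
h: a_k = 0, -3, -5/2, 1/2, 7/24, 3/8, -361/240, 9/16, 1355/896, …
ICs: h(0) = 0, h′(0) = -3, h′′(0) = -5, h′′′(0) = 3.

f: a_k = 0, -2, 0, 8/3, 0, -32/5, 0, 128/7, 0, …
g: a_k = -3, -3, 3/2, -3/2, 15/8, -21/8, 63/16, -99/16, 1287/128, …
Sum ⇒ L₀ = lclm(L_f,L_g) in ℚ(x)⟨Dx⟩.
Integrate: L := L₀·Dx.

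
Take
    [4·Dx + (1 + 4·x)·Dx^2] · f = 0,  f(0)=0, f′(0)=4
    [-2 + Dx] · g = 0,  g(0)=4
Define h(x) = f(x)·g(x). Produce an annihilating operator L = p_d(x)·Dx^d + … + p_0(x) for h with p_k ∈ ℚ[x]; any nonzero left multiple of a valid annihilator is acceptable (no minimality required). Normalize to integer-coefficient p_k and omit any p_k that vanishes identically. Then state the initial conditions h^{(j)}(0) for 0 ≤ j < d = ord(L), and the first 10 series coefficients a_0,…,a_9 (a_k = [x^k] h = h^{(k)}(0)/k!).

L = (-4 + 16·x) - 16·x·Dx + (1 + 4·x)·Dx^2  (order 2).
h: a_k = 0, 16, 0, 160/3, -128, 6688/15, -13568/9, 1653056/315, -835328/45, 12576224/189, …
ICs: h(0) = 0, h′(0) = 16.

f: a_k = 0, 4, -8, 64/3, -64, 1024/5, -2048/3, 16384/7, -8192, 262144/9, …
g: a_k = 4, 8, 8, 16/3, 8/3, 16/15, 16/45, 32/315, 8/315, 16/2835, …
L₀ := L_f ⊗_s L_g (sym. prod.), ord ≤ 2.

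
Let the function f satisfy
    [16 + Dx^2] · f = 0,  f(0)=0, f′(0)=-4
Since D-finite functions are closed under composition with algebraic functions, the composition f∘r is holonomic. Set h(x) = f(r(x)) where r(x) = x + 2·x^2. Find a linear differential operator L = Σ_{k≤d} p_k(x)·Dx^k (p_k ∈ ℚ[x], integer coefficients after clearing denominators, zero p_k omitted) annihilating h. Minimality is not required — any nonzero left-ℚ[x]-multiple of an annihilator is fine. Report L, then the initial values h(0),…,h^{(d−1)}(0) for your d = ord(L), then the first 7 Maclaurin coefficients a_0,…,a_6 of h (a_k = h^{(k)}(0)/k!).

L = (16 + 192·x + 768·x^2 + 1024·x^3) - 4·Dx + (1 + 4·x)·Dx^2  (order 2).
h: a_k = 0, -4, -8, 32/3, 64, 1792/15, 0, …
ICs: h(0) = 0, h′(0) = -4.

f: a_k = 0, -4, 0, 32/3, 0, -128/15, 0, …
L₀ from L_f via x↦r, Dx↦r'^{-1}Dx.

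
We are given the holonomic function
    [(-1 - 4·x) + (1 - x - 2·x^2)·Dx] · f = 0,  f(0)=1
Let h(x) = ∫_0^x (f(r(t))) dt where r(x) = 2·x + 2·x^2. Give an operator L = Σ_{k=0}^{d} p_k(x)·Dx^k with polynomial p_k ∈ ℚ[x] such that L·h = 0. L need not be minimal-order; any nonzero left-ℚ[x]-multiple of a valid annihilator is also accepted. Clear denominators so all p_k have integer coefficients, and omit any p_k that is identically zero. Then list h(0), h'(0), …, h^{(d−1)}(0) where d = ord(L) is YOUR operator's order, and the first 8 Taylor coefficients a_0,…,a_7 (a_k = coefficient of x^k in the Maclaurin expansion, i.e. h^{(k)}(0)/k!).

L = (2 + 20·x + 48·x^2 + 32·x^3)·Dx + (-1 + 2·x + 10·x^2 + 16·x^3 + 8·x^4)·Dx^2  (order 2).
h: a_k = 0, 1, 1, 14/3, 16, 308/5, 748/3, 7208/7, …
ICs: h(0) = 0, h′(0) = 1.

f: a_k = 1, 1, 3, 5, 11, 21, 43, 85, …
h₀=f(r): pull back L_f along r ⇒ L₀.
h=∫₀ˣh₀: take L = L₀·Dx.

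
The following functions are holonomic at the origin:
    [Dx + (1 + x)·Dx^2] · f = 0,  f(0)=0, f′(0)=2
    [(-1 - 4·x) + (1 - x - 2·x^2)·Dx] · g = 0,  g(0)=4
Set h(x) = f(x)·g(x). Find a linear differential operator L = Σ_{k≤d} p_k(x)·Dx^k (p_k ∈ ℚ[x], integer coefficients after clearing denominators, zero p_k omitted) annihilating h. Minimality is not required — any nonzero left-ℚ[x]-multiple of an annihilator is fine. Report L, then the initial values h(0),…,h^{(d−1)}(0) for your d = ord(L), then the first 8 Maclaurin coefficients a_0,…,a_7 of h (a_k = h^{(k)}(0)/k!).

L = (5 + 8·x) + (1 + 11·x + 10·x^2)·Dx + (-1 + 3·x^2 + 2·x^3)·Dx^2  (order 2).
h: a_k = 0, 8, 4, 68/3, 86/3, 378/5, 658/5, 9938/35, …
ICs: h(0) = 0, h′(0) = 8.

f: a_k = 0, 2, -1, 2/3, -1/2, 2/5, -1/3, 2/7, …
g: a_k = 4, 4, 12, 20, 44, 84, 172, 340, …
Sym-product of L_f,L_g gives L₀ (≤ ord 2).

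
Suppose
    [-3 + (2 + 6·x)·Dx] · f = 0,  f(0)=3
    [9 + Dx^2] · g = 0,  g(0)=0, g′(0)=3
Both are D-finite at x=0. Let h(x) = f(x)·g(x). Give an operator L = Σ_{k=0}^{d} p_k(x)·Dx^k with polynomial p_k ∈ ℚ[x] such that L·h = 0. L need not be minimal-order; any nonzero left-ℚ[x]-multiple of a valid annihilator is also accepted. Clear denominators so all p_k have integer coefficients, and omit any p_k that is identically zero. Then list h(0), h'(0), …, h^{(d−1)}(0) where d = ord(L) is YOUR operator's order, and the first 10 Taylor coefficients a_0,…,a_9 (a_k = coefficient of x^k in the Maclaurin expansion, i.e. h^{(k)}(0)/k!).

f: a_k = 3, 9/2, -27/8, 81/16, -1215/128, 5103/256, -45927/1024, 216513/2048, -8444007/32768, 42220035/65536, …
g: a_k = 0, 3, 0, -9/2, 0, 81/40, 0, -243/560, 0, 243/4480, …
Product ⇒ symmetric product L₀, ord ≤ 2.
L = (63 + 216·x + 324·x^2) + (-12 - 36·x)·Dx + (4 + 24·x + 36·x^2)·Dx^2  (order 2).
h: a_k = 0, 9, 27/2, -189/8, -81/16, -4617/640, 59049/1280, -716607/7168, 16898949/71680, -135065475/229376, …
ICs: h(0) = 0, h′(0) = 9.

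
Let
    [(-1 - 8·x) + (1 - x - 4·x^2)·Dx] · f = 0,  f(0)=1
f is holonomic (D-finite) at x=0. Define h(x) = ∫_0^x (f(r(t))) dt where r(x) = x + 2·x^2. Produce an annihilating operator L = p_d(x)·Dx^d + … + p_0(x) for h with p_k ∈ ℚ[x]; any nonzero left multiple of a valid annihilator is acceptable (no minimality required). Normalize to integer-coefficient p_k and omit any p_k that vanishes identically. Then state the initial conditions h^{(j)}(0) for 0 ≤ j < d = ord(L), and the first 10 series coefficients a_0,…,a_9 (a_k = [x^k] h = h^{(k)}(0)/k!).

L = (1 + 12·x + 48·x^2 + 64·x^3)·Dx + (-1 + x + 6·x^2 + 16·x^3 + 16·x^4)·Dx^2  (order 2).
h: a_k = 0, 1, 1/2, 7/3, 29/4, 103/5, 135/2, 1599/7, 6141/8, 23863/9, …
ICs: h(0) = 0, h′(0) = 1.

f: a_k = 1, 1, 5, 9, 29, 65, 181, 441, 1165, 2929, …
f∘r: x↦r, Dx↦Dx/r' in L_f ⇒ L₀.
∫: right-multiply L₀ by Dx.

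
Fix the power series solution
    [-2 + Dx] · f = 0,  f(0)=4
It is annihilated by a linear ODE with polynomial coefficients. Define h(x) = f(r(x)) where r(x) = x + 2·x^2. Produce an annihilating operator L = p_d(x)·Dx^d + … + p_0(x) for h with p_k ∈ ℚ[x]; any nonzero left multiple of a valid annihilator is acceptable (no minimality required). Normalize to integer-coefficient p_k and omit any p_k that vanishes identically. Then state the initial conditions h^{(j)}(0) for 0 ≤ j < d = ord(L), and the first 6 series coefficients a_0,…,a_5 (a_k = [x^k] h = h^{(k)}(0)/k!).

L = (-2 - 8·x) + Dx  (order 1).
h: a_k = 4, 8, 24, 112/3, 200/3, 432/5, …
ICs: h(0) = 4.

f: a_k = 4, 8, 8, 16/3, 8/3, 16/15, …
h₀=f(r): pull back L_f along r ⇒ L₀.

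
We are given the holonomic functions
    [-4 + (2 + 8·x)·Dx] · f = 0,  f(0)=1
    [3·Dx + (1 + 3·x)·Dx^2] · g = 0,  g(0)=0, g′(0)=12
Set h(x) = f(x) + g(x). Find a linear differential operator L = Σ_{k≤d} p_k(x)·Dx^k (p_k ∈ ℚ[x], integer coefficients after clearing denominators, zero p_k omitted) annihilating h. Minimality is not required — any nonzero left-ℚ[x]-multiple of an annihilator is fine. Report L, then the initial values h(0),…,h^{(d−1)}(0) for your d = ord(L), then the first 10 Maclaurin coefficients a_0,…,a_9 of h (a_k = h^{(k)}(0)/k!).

f: a_k = 1, 2, -2, 4, -10, 28, -84, 264, -858, 2860, …
g: a_k = 0, 12, -18, 36, -81, 972/5, -486, 8748/7, -6561/2, 8748, …
f+g: L₀ = lclm(L_f,L_g), ord ≤ 1+2.
L = 36·x·Dx + (6 + 72·x + 180·x^2)·Dx^2 + (1 + 13·x + 54·x^2 + 72·x^3)·Dx^3  (order 3).
h: a_k = 1, 14, -20, 40, -91, 1112/5, -570, 10596/7, -8277/2, 11608, …
ICs: h(0) = 1, h′(0) = 14, h′′(0) = -40.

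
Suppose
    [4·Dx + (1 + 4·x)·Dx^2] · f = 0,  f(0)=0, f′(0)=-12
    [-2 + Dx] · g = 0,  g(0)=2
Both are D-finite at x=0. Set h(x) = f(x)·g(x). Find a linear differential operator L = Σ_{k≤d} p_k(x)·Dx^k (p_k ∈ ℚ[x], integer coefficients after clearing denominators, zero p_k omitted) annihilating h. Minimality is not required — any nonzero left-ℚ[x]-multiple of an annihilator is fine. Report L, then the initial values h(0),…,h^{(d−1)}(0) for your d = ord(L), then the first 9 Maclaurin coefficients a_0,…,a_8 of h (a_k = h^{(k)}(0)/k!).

L = (-4 + 16·x) - 16·x·Dx + (1 + 4·x)·Dx^2  (order 2).
h: a_k = 0, -24, 0, -80, 192, -3344/5, 6784/3, -826528/105, 417664/15, …
ICs: h(0) = 0, h′(0) = -24.

f: a_k = 0, -12, 24, -64, 192, -3072/5, 2048, -49152/7, 24576, …
g: a_k = 2, 4, 4, 8/3, 4/3, 8/15, 8/45, 16/315, 4/315, …
Sym-product of L_f,L_g gives L₀ (≤ ord 2).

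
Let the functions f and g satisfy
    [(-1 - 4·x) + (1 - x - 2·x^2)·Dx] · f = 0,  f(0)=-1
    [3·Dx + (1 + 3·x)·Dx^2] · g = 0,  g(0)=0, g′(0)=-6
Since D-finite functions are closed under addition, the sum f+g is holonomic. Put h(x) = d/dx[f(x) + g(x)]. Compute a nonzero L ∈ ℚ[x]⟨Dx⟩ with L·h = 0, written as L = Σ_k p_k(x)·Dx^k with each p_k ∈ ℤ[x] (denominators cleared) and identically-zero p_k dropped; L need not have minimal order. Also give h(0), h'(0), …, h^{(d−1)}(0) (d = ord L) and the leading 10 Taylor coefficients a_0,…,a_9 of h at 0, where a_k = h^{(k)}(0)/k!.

L = (66 + 270·x + 576·x^2 + 336·x^3 + 288·x^4) + (4 + 96·x + 492·x^2 + 832·x^3 + 696·x^4 + 480·x^5)·Dx + (-3 - 19·x - 25·x^2 + 39·x^3 + 116·x^4 + 164·x^5 + 96·x^6)·Dx^2  (order 2).
h: a_k = -7, 12, -69, 118, -591, 1200, -4969, 11754, -42435, 111268, …
ICs: h(0) = -7, h′(0) = 12.

f: a_k = -1, -1, -3, -5, -11, -21, -43, -85, -171, -341, …
g: a_k = 0, -6, 9, -18, 81/2, -486/5, 243, -4374/7, 6561/4, -4374, …
Weyl lclm of L_f,L_g ⇒ L₀ (ord ≤ 3).
Differentiate: ansatz ord ≤ ord L₀ ⇒ L.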